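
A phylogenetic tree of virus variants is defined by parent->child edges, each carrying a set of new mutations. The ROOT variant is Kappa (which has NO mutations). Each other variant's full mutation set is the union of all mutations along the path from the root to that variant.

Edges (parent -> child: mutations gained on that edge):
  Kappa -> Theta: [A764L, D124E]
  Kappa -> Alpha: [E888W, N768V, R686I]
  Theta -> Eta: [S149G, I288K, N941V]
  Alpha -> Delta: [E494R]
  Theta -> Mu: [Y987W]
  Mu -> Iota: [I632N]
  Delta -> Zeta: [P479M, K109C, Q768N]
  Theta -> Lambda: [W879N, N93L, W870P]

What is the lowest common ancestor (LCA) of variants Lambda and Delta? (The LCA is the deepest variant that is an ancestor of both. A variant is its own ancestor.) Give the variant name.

Path from root to Lambda: Kappa -> Theta -> Lambda
  ancestors of Lambda: {Kappa, Theta, Lambda}
Path from root to Delta: Kappa -> Alpha -> Delta
  ancestors of Delta: {Kappa, Alpha, Delta}
Common ancestors: {Kappa}
Walk up from Delta: Delta (not in ancestors of Lambda), Alpha (not in ancestors of Lambda), Kappa (in ancestors of Lambda)
Deepest common ancestor (LCA) = Kappa

Answer: Kappa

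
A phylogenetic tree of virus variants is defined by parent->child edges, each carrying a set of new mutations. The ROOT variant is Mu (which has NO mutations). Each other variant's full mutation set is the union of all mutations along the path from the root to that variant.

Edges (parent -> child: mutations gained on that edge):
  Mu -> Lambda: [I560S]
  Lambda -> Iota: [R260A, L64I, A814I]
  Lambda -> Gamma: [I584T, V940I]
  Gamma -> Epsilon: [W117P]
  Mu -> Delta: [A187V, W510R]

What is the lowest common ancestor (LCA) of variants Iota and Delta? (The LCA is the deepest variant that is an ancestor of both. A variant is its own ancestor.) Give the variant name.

Path from root to Iota: Mu -> Lambda -> Iota
  ancestors of Iota: {Mu, Lambda, Iota}
Path from root to Delta: Mu -> Delta
  ancestors of Delta: {Mu, Delta}
Common ancestors: {Mu}
Walk up from Delta: Delta (not in ancestors of Iota), Mu (in ancestors of Iota)
Deepest common ancestor (LCA) = Mu

Answer: Mu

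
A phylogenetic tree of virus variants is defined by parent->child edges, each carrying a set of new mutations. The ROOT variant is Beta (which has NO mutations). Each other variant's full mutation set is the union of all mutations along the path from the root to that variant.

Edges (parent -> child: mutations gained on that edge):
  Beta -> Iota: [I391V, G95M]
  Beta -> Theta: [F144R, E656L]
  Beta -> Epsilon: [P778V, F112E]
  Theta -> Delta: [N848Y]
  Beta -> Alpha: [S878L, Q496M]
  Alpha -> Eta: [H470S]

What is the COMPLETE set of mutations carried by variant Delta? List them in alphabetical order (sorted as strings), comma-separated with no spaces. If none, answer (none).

Answer: E656L,F144R,N848Y

Derivation:
At Beta: gained [] -> total []
At Theta: gained ['F144R', 'E656L'] -> total ['E656L', 'F144R']
At Delta: gained ['N848Y'] -> total ['E656L', 'F144R', 'N848Y']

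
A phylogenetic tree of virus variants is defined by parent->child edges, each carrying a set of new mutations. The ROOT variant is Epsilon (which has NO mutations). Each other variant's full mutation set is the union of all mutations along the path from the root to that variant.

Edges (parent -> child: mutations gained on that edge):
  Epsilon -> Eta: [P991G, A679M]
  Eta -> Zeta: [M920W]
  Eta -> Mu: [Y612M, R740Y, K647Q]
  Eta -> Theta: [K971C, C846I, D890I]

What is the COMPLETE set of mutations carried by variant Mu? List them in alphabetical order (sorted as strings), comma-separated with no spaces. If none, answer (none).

Answer: A679M,K647Q,P991G,R740Y,Y612M

Derivation:
At Epsilon: gained [] -> total []
At Eta: gained ['P991G', 'A679M'] -> total ['A679M', 'P991G']
At Mu: gained ['Y612M', 'R740Y', 'K647Q'] -> total ['A679M', 'K647Q', 'P991G', 'R740Y', 'Y612M']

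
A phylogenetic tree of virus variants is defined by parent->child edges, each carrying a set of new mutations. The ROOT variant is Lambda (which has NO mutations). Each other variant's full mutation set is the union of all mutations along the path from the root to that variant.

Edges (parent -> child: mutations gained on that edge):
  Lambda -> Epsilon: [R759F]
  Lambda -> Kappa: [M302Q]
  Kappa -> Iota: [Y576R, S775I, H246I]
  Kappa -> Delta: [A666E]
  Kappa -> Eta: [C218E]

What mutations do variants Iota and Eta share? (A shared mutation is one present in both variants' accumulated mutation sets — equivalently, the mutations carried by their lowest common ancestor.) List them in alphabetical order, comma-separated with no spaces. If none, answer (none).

Answer: M302Q

Derivation:
Accumulating mutations along path to Iota:
  At Lambda: gained [] -> total []
  At Kappa: gained ['M302Q'] -> total ['M302Q']
  At Iota: gained ['Y576R', 'S775I', 'H246I'] -> total ['H246I', 'M302Q', 'S775I', 'Y576R']
Mutations(Iota) = ['H246I', 'M302Q', 'S775I', 'Y576R']
Accumulating mutations along path to Eta:
  At Lambda: gained [] -> total []
  At Kappa: gained ['M302Q'] -> total ['M302Q']
  At Eta: gained ['C218E'] -> total ['C218E', 'M302Q']
Mutations(Eta) = ['C218E', 'M302Q']
Intersection: ['H246I', 'M302Q', 'S775I', 'Y576R'] ∩ ['C218E', 'M302Q'] = ['M302Q']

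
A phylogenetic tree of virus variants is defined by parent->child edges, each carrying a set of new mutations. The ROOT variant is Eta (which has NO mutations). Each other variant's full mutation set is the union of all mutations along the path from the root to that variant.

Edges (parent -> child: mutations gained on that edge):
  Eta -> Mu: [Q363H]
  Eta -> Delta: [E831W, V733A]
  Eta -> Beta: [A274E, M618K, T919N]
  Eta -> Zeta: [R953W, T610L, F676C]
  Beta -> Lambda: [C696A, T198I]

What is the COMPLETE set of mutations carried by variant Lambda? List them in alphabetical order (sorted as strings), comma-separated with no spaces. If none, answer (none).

At Eta: gained [] -> total []
At Beta: gained ['A274E', 'M618K', 'T919N'] -> total ['A274E', 'M618K', 'T919N']
At Lambda: gained ['C696A', 'T198I'] -> total ['A274E', 'C696A', 'M618K', 'T198I', 'T919N']

Answer: A274E,C696A,M618K,T198I,T919N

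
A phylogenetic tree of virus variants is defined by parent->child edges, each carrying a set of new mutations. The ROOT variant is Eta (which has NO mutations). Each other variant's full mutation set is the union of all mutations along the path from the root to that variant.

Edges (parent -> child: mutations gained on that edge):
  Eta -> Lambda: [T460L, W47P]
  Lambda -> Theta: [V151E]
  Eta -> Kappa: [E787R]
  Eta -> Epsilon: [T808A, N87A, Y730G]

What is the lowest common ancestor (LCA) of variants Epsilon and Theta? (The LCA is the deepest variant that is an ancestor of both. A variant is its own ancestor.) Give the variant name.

Answer: Eta

Derivation:
Path from root to Epsilon: Eta -> Epsilon
  ancestors of Epsilon: {Eta, Epsilon}
Path from root to Theta: Eta -> Lambda -> Theta
  ancestors of Theta: {Eta, Lambda, Theta}
Common ancestors: {Eta}
Walk up from Theta: Theta (not in ancestors of Epsilon), Lambda (not in ancestors of Epsilon), Eta (in ancestors of Epsilon)
Deepest common ancestor (LCA) = Eta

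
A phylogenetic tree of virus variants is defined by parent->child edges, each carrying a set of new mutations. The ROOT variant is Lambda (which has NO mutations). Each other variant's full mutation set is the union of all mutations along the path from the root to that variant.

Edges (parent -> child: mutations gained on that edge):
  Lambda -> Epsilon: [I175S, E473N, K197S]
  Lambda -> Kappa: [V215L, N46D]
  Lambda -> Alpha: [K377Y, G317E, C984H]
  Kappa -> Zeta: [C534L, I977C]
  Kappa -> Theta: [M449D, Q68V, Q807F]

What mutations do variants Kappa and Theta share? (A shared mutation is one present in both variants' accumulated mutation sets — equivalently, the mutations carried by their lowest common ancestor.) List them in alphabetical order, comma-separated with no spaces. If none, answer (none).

Accumulating mutations along path to Kappa:
  At Lambda: gained [] -> total []
  At Kappa: gained ['V215L', 'N46D'] -> total ['N46D', 'V215L']
Mutations(Kappa) = ['N46D', 'V215L']
Accumulating mutations along path to Theta:
  At Lambda: gained [] -> total []
  At Kappa: gained ['V215L', 'N46D'] -> total ['N46D', 'V215L']
  At Theta: gained ['M449D', 'Q68V', 'Q807F'] -> total ['M449D', 'N46D', 'Q68V', 'Q807F', 'V215L']
Mutations(Theta) = ['M449D', 'N46D', 'Q68V', 'Q807F', 'V215L']
Intersection: ['N46D', 'V215L'] ∩ ['M449D', 'N46D', 'Q68V', 'Q807F', 'V215L'] = ['N46D', 'V215L']

Answer: N46D,V215L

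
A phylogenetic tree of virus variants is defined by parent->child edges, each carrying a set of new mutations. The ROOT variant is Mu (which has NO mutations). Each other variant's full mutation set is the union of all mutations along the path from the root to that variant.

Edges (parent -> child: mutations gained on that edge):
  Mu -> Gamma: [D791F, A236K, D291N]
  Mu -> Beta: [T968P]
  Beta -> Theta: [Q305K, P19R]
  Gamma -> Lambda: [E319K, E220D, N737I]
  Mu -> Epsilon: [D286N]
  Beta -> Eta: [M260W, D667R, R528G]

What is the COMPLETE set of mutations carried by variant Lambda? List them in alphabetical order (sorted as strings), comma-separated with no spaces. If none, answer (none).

At Mu: gained [] -> total []
At Gamma: gained ['D791F', 'A236K', 'D291N'] -> total ['A236K', 'D291N', 'D791F']
At Lambda: gained ['E319K', 'E220D', 'N737I'] -> total ['A236K', 'D291N', 'D791F', 'E220D', 'E319K', 'N737I']

Answer: A236K,D291N,D791F,E220D,E319K,N737I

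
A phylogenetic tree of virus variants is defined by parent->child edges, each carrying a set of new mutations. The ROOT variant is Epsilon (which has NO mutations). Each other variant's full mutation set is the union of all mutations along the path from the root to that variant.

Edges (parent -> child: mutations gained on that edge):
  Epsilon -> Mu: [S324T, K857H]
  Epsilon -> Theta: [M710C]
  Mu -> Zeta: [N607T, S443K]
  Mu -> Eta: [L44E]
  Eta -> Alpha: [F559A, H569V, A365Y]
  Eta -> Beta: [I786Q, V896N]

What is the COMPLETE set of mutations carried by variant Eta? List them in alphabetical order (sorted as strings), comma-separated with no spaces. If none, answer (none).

At Epsilon: gained [] -> total []
At Mu: gained ['S324T', 'K857H'] -> total ['K857H', 'S324T']
At Eta: gained ['L44E'] -> total ['K857H', 'L44E', 'S324T']

Answer: K857H,L44E,S324T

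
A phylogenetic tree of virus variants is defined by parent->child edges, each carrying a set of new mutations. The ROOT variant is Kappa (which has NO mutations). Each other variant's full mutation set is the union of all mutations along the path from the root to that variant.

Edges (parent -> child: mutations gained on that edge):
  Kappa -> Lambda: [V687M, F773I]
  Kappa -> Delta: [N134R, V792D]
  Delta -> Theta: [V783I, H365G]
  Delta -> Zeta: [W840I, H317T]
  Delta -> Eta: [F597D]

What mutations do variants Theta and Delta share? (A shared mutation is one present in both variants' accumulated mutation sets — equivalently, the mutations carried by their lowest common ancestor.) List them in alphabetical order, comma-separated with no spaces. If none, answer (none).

Answer: N134R,V792D

Derivation:
Accumulating mutations along path to Theta:
  At Kappa: gained [] -> total []
  At Delta: gained ['N134R', 'V792D'] -> total ['N134R', 'V792D']
  At Theta: gained ['V783I', 'H365G'] -> total ['H365G', 'N134R', 'V783I', 'V792D']
Mutations(Theta) = ['H365G', 'N134R', 'V783I', 'V792D']
Accumulating mutations along path to Delta:
  At Kappa: gained [] -> total []
  At Delta: gained ['N134R', 'V792D'] -> total ['N134R', 'V792D']
Mutations(Delta) = ['N134R', 'V792D']
Intersection: ['H365G', 'N134R', 'V783I', 'V792D'] ∩ ['N134R', 'V792D'] = ['N134R', 'V792D']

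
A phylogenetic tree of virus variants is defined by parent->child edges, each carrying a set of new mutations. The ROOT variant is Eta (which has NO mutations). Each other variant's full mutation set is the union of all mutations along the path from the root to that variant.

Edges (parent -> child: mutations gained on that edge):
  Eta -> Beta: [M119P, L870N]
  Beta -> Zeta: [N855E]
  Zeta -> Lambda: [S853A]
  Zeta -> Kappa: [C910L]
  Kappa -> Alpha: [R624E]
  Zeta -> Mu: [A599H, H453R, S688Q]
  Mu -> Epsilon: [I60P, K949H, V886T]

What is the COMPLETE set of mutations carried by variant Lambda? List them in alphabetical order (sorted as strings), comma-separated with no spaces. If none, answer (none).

Answer: L870N,M119P,N855E,S853A

Derivation:
At Eta: gained [] -> total []
At Beta: gained ['M119P', 'L870N'] -> total ['L870N', 'M119P']
At Zeta: gained ['N855E'] -> total ['L870N', 'M119P', 'N855E']
At Lambda: gained ['S853A'] -> total ['L870N', 'M119P', 'N855E', 'S853A']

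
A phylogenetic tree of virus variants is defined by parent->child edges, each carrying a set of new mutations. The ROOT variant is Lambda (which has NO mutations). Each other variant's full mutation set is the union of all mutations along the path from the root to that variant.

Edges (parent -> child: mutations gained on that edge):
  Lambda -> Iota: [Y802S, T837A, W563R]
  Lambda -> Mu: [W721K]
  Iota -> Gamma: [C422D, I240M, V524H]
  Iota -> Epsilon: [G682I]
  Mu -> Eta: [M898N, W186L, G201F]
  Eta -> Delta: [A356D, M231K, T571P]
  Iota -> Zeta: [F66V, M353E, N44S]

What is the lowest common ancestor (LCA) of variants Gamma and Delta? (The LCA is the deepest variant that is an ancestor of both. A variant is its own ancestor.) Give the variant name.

Answer: Lambda

Derivation:
Path from root to Gamma: Lambda -> Iota -> Gamma
  ancestors of Gamma: {Lambda, Iota, Gamma}
Path from root to Delta: Lambda -> Mu -> Eta -> Delta
  ancestors of Delta: {Lambda, Mu, Eta, Delta}
Common ancestors: {Lambda}
Walk up from Delta: Delta (not in ancestors of Gamma), Eta (not in ancestors of Gamma), Mu (not in ancestors of Gamma), Lambda (in ancestors of Gamma)
Deepest common ancestor (LCA) = Lambda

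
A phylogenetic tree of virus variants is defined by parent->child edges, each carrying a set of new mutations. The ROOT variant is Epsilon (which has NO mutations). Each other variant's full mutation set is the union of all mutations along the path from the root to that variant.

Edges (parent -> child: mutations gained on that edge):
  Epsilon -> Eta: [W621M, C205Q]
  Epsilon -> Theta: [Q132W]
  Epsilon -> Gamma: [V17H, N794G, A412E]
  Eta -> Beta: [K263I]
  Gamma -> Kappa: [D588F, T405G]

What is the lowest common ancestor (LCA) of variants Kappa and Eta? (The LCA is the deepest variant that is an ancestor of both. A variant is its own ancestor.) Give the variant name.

Path from root to Kappa: Epsilon -> Gamma -> Kappa
  ancestors of Kappa: {Epsilon, Gamma, Kappa}
Path from root to Eta: Epsilon -> Eta
  ancestors of Eta: {Epsilon, Eta}
Common ancestors: {Epsilon}
Walk up from Eta: Eta (not in ancestors of Kappa), Epsilon (in ancestors of Kappa)
Deepest common ancestor (LCA) = Epsilon

Answer: Epsilon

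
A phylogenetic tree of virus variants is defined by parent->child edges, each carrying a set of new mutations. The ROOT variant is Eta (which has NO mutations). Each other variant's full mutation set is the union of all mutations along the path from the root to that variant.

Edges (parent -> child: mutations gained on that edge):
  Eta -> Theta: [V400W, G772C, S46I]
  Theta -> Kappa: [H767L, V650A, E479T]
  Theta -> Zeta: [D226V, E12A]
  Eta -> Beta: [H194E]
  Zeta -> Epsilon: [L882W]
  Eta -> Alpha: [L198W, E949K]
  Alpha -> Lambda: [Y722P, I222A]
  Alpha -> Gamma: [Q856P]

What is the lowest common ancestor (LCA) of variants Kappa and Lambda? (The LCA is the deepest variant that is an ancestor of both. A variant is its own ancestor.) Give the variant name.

Path from root to Kappa: Eta -> Theta -> Kappa
  ancestors of Kappa: {Eta, Theta, Kappa}
Path from root to Lambda: Eta -> Alpha -> Lambda
  ancestors of Lambda: {Eta, Alpha, Lambda}
Common ancestors: {Eta}
Walk up from Lambda: Lambda (not in ancestors of Kappa), Alpha (not in ancestors of Kappa), Eta (in ancestors of Kappa)
Deepest common ancestor (LCA) = Eta

Answer: Eta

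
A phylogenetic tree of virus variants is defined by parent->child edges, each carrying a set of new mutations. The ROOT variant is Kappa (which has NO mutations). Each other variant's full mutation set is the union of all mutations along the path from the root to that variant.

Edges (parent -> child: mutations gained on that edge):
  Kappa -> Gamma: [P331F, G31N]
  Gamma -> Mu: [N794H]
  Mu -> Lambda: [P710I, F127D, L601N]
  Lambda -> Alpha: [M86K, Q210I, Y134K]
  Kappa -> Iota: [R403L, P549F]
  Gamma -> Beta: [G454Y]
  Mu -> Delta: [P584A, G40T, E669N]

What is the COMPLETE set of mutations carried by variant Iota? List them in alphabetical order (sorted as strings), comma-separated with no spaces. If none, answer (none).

At Kappa: gained [] -> total []
At Iota: gained ['R403L', 'P549F'] -> total ['P549F', 'R403L']

Answer: P549F,R403L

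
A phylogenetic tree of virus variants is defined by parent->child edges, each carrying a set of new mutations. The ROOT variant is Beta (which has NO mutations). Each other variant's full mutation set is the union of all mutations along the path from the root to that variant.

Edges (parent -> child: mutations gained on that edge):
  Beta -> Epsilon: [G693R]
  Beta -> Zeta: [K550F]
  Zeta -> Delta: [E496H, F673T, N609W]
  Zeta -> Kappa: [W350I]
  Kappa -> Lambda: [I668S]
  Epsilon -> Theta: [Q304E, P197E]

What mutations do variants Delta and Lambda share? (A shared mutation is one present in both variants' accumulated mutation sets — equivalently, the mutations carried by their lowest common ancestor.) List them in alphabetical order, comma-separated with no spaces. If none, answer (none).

Answer: K550F

Derivation:
Accumulating mutations along path to Delta:
  At Beta: gained [] -> total []
  At Zeta: gained ['K550F'] -> total ['K550F']
  At Delta: gained ['E496H', 'F673T', 'N609W'] -> total ['E496H', 'F673T', 'K550F', 'N609W']
Mutations(Delta) = ['E496H', 'F673T', 'K550F', 'N609W']
Accumulating mutations along path to Lambda:
  At Beta: gained [] -> total []
  At Zeta: gained ['K550F'] -> total ['K550F']
  At Kappa: gained ['W350I'] -> total ['K550F', 'W350I']
  At Lambda: gained ['I668S'] -> total ['I668S', 'K550F', 'W350I']
Mutations(Lambda) = ['I668S', 'K550F', 'W350I']
Intersection: ['E496H', 'F673T', 'K550F', 'N609W'] ∩ ['I668S', 'K550F', 'W350I'] = ['K550F']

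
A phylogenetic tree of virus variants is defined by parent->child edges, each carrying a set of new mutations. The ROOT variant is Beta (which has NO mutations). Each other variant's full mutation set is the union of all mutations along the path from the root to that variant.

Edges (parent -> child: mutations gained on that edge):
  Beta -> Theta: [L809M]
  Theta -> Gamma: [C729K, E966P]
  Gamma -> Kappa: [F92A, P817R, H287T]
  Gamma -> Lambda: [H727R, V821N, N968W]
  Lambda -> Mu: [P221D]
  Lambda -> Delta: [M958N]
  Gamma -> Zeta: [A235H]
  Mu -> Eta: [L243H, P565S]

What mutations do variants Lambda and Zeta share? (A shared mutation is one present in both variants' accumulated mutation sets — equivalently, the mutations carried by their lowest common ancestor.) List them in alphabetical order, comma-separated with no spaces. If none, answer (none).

Answer: C729K,E966P,L809M

Derivation:
Accumulating mutations along path to Lambda:
  At Beta: gained [] -> total []
  At Theta: gained ['L809M'] -> total ['L809M']
  At Gamma: gained ['C729K', 'E966P'] -> total ['C729K', 'E966P', 'L809M']
  At Lambda: gained ['H727R', 'V821N', 'N968W'] -> total ['C729K', 'E966P', 'H727R', 'L809M', 'N968W', 'V821N']
Mutations(Lambda) = ['C729K', 'E966P', 'H727R', 'L809M', 'N968W', 'V821N']
Accumulating mutations along path to Zeta:
  At Beta: gained [] -> total []
  At Theta: gained ['L809M'] -> total ['L809M']
  At Gamma: gained ['C729K', 'E966P'] -> total ['C729K', 'E966P', 'L809M']
  At Zeta: gained ['A235H'] -> total ['A235H', 'C729K', 'E966P', 'L809M']
Mutations(Zeta) = ['A235H', 'C729K', 'E966P', 'L809M']
Intersection: ['C729K', 'E966P', 'H727R', 'L809M', 'N968W', 'V821N'] ∩ ['A235H', 'C729K', 'E966P', 'L809M'] = ['C729K', 'E966P', 'L809M']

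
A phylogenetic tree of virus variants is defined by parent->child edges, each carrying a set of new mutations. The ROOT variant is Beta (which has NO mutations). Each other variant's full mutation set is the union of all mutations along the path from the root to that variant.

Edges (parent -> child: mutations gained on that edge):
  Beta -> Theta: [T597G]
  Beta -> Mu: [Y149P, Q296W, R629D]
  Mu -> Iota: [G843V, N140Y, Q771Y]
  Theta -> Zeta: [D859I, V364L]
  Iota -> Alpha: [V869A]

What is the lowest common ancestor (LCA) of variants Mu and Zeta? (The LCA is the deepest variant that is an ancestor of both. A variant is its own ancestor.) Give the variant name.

Answer: Beta

Derivation:
Path from root to Mu: Beta -> Mu
  ancestors of Mu: {Beta, Mu}
Path from root to Zeta: Beta -> Theta -> Zeta
  ancestors of Zeta: {Beta, Theta, Zeta}
Common ancestors: {Beta}
Walk up from Zeta: Zeta (not in ancestors of Mu), Theta (not in ancestors of Mu), Beta (in ancestors of Mu)
Deepest common ancestor (LCA) = Beta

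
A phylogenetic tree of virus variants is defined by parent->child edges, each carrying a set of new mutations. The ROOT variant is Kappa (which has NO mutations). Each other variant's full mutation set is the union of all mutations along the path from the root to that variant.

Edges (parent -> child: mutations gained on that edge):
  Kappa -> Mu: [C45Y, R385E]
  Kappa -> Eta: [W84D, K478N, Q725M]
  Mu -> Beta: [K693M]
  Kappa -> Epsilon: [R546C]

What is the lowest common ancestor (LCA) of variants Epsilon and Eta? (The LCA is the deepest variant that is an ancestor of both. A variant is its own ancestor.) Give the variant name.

Answer: Kappa

Derivation:
Path from root to Epsilon: Kappa -> Epsilon
  ancestors of Epsilon: {Kappa, Epsilon}
Path from root to Eta: Kappa -> Eta
  ancestors of Eta: {Kappa, Eta}
Common ancestors: {Kappa}
Walk up from Eta: Eta (not in ancestors of Epsilon), Kappa (in ancestors of Epsilon)
Deepest common ancestor (LCA) = Kappa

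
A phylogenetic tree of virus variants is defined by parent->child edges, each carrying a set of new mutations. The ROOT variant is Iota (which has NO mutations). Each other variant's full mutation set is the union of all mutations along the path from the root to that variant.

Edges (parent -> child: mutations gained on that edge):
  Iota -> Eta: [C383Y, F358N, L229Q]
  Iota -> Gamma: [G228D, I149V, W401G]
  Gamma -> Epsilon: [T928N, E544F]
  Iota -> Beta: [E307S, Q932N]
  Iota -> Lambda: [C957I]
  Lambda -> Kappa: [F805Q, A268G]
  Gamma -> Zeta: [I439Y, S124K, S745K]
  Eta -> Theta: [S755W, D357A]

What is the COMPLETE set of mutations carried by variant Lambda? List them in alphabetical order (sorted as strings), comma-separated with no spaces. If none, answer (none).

At Iota: gained [] -> total []
At Lambda: gained ['C957I'] -> total ['C957I']

Answer: C957I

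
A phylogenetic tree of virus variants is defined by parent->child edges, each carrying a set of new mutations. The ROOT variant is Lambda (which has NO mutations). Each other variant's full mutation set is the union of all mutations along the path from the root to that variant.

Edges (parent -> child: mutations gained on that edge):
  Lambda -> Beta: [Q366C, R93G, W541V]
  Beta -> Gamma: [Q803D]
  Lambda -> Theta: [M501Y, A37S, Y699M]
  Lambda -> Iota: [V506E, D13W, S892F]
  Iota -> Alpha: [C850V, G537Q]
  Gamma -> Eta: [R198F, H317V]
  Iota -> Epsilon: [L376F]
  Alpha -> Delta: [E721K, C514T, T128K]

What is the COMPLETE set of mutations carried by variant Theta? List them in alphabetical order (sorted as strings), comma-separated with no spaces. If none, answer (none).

At Lambda: gained [] -> total []
At Theta: gained ['M501Y', 'A37S', 'Y699M'] -> total ['A37S', 'M501Y', 'Y699M']

Answer: A37S,M501Y,Y699M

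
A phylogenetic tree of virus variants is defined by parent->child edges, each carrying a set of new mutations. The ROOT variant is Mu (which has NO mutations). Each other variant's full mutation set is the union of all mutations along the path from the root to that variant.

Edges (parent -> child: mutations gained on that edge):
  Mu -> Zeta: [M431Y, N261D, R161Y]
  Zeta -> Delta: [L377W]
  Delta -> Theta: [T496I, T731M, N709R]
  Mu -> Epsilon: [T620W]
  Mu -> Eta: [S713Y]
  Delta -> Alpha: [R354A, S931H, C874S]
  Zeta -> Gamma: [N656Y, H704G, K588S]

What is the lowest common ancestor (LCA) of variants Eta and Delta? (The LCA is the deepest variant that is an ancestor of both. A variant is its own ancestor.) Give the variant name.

Answer: Mu

Derivation:
Path from root to Eta: Mu -> Eta
  ancestors of Eta: {Mu, Eta}
Path from root to Delta: Mu -> Zeta -> Delta
  ancestors of Delta: {Mu, Zeta, Delta}
Common ancestors: {Mu}
Walk up from Delta: Delta (not in ancestors of Eta), Zeta (not in ancestors of Eta), Mu (in ancestors of Eta)
Deepest common ancestor (LCA) = Mu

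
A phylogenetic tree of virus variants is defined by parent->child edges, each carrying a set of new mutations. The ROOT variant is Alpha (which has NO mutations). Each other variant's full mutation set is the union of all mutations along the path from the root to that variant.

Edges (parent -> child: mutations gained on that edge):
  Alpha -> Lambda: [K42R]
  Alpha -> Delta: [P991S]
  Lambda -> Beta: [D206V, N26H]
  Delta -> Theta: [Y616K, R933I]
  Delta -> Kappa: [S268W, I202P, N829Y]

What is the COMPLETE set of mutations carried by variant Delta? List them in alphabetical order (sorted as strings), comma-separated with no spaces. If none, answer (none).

At Alpha: gained [] -> total []
At Delta: gained ['P991S'] -> total ['P991S']

Answer: P991S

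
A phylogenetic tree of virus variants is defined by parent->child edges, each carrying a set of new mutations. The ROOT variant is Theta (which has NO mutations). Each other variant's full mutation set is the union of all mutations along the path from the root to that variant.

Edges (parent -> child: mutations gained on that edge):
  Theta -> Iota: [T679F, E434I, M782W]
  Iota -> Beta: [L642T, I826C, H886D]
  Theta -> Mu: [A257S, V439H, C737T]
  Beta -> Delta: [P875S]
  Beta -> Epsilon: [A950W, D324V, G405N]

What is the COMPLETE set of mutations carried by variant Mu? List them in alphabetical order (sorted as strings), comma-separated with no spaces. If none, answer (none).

Answer: A257S,C737T,V439H

Derivation:
At Theta: gained [] -> total []
At Mu: gained ['A257S', 'V439H', 'C737T'] -> total ['A257S', 'C737T', 'V439H']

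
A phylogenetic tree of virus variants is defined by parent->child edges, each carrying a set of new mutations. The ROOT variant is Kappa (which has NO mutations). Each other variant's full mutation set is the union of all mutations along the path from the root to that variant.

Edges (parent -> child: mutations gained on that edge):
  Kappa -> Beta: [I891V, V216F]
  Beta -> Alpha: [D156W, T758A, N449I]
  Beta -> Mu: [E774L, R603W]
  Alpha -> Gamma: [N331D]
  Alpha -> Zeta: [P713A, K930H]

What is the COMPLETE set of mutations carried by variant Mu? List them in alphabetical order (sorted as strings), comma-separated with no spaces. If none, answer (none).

Answer: E774L,I891V,R603W,V216F

Derivation:
At Kappa: gained [] -> total []
At Beta: gained ['I891V', 'V216F'] -> total ['I891V', 'V216F']
At Mu: gained ['E774L', 'R603W'] -> total ['E774L', 'I891V', 'R603W', 'V216F']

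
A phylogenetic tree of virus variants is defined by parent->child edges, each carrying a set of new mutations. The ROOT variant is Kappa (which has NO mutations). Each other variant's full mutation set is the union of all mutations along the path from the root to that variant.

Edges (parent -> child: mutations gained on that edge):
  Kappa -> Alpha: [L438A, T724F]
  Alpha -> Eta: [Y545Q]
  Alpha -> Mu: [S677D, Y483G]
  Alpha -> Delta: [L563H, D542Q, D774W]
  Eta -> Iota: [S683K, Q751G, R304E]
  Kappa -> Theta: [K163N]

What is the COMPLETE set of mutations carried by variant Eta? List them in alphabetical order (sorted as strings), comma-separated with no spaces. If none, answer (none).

At Kappa: gained [] -> total []
At Alpha: gained ['L438A', 'T724F'] -> total ['L438A', 'T724F']
At Eta: gained ['Y545Q'] -> total ['L438A', 'T724F', 'Y545Q']

Answer: L438A,T724F,Y545Q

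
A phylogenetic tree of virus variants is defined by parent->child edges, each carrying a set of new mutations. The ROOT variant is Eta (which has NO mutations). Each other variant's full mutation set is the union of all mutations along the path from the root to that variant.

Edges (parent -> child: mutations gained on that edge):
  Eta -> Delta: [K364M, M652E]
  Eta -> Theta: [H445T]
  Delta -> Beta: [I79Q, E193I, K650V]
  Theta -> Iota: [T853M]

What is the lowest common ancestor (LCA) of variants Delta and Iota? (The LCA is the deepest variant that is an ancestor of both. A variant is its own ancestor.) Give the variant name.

Path from root to Delta: Eta -> Delta
  ancestors of Delta: {Eta, Delta}
Path from root to Iota: Eta -> Theta -> Iota
  ancestors of Iota: {Eta, Theta, Iota}
Common ancestors: {Eta}
Walk up from Iota: Iota (not in ancestors of Delta), Theta (not in ancestors of Delta), Eta (in ancestors of Delta)
Deepest common ancestor (LCA) = Eta

Answer: Eta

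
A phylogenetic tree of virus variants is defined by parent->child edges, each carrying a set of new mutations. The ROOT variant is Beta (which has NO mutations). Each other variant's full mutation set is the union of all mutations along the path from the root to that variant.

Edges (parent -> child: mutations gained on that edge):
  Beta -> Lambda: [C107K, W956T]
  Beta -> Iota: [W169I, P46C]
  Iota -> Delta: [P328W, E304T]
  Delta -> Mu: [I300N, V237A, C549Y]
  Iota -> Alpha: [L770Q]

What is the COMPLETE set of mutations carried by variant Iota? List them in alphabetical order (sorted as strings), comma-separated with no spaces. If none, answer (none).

At Beta: gained [] -> total []
At Iota: gained ['W169I', 'P46C'] -> total ['P46C', 'W169I']

Answer: P46C,W169I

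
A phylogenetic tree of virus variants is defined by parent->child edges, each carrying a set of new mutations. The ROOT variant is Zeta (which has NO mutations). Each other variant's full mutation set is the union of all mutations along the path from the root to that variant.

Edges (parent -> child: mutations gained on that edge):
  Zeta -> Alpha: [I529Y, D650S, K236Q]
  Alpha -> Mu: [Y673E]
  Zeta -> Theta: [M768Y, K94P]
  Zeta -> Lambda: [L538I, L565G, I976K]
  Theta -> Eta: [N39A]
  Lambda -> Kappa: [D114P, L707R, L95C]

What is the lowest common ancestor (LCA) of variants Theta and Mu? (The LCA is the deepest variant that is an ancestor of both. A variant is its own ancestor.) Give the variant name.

Path from root to Theta: Zeta -> Theta
  ancestors of Theta: {Zeta, Theta}
Path from root to Mu: Zeta -> Alpha -> Mu
  ancestors of Mu: {Zeta, Alpha, Mu}
Common ancestors: {Zeta}
Walk up from Mu: Mu (not in ancestors of Theta), Alpha (not in ancestors of Theta), Zeta (in ancestors of Theta)
Deepest common ancestor (LCA) = Zeta

Answer: Zeta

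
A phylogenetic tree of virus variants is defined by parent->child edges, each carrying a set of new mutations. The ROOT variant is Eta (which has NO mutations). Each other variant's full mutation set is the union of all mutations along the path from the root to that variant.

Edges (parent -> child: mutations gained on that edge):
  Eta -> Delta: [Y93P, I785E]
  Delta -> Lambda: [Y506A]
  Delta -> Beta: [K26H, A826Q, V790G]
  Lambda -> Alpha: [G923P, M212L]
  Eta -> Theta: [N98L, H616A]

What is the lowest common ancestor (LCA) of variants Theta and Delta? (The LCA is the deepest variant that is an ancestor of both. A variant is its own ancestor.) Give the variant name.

Answer: Eta

Derivation:
Path from root to Theta: Eta -> Theta
  ancestors of Theta: {Eta, Theta}
Path from root to Delta: Eta -> Delta
  ancestors of Delta: {Eta, Delta}
Common ancestors: {Eta}
Walk up from Delta: Delta (not in ancestors of Theta), Eta (in ancestors of Theta)
Deepest common ancestor (LCA) = Eta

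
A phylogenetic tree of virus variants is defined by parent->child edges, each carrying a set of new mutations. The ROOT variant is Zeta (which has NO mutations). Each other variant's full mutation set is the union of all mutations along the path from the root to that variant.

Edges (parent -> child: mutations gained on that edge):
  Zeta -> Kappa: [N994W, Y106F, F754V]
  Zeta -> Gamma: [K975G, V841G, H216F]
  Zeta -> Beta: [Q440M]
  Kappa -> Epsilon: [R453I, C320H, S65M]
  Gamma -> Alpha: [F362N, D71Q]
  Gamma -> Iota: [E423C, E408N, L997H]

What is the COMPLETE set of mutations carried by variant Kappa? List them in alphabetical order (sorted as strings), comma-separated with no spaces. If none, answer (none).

At Zeta: gained [] -> total []
At Kappa: gained ['N994W', 'Y106F', 'F754V'] -> total ['F754V', 'N994W', 'Y106F']

Answer: F754V,N994W,Y106F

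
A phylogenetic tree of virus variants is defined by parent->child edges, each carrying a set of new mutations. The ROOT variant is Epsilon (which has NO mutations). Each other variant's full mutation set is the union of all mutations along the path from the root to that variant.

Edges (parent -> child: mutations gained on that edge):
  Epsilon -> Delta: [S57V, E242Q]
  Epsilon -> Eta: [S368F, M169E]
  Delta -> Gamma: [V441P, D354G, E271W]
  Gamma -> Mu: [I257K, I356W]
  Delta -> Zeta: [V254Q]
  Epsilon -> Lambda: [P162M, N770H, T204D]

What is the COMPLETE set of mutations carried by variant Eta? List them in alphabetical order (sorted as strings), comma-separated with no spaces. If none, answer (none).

At Epsilon: gained [] -> total []
At Eta: gained ['S368F', 'M169E'] -> total ['M169E', 'S368F']

Answer: M169E,S368F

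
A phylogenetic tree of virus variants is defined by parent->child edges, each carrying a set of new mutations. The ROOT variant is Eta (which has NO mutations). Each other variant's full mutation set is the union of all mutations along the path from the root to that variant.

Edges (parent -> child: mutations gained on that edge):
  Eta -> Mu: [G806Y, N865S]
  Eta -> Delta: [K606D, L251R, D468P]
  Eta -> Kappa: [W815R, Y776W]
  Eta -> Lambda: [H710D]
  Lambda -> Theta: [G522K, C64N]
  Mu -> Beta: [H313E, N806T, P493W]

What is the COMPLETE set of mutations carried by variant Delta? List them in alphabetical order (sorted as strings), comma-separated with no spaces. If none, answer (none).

At Eta: gained [] -> total []
At Delta: gained ['K606D', 'L251R', 'D468P'] -> total ['D468P', 'K606D', 'L251R']

Answer: D468P,K606D,L251R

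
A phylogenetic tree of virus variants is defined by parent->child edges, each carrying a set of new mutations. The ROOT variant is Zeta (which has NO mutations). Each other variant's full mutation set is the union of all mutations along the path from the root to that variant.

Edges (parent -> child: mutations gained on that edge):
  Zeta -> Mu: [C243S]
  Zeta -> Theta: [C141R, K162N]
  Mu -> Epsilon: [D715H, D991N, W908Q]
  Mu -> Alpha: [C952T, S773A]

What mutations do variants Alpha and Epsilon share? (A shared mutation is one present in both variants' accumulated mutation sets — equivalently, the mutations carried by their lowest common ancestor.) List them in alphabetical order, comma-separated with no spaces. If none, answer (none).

Answer: C243S

Derivation:
Accumulating mutations along path to Alpha:
  At Zeta: gained [] -> total []
  At Mu: gained ['C243S'] -> total ['C243S']
  At Alpha: gained ['C952T', 'S773A'] -> total ['C243S', 'C952T', 'S773A']
Mutations(Alpha) = ['C243S', 'C952T', 'S773A']
Accumulating mutations along path to Epsilon:
  At Zeta: gained [] -> total []
  At Mu: gained ['C243S'] -> total ['C243S']
  At Epsilon: gained ['D715H', 'D991N', 'W908Q'] -> total ['C243S', 'D715H', 'D991N', 'W908Q']
Mutations(Epsilon) = ['C243S', 'D715H', 'D991N', 'W908Q']
Intersection: ['C243S', 'C952T', 'S773A'] ∩ ['C243S', 'D715H', 'D991N', 'W908Q'] = ['C243S']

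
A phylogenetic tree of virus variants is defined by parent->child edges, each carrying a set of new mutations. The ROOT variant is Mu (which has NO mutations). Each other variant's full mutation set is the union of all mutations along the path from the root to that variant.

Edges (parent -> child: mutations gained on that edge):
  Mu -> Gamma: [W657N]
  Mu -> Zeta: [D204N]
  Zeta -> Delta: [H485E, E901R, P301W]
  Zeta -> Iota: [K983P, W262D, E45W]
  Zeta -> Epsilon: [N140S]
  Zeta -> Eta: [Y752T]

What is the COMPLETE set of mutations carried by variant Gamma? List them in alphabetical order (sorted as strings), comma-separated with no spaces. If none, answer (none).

Answer: W657N

Derivation:
At Mu: gained [] -> total []
At Gamma: gained ['W657N'] -> total ['W657N']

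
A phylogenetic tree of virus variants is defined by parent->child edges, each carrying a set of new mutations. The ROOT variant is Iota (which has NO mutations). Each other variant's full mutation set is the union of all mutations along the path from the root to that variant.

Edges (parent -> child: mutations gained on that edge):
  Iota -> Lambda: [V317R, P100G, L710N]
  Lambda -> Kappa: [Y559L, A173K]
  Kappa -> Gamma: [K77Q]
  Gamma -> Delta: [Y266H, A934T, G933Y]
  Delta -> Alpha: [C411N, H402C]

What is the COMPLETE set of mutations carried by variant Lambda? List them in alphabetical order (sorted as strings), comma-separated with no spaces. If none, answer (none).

Answer: L710N,P100G,V317R

Derivation:
At Iota: gained [] -> total []
At Lambda: gained ['V317R', 'P100G', 'L710N'] -> total ['L710N', 'P100G', 'V317R']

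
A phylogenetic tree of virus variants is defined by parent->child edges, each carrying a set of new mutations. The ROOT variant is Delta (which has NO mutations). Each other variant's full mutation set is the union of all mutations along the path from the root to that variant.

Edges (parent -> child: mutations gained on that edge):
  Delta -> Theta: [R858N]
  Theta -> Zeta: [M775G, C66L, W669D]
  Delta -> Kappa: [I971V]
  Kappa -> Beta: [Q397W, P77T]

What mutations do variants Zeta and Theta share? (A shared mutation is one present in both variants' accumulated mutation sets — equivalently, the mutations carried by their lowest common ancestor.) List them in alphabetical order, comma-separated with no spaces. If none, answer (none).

Answer: R858N

Derivation:
Accumulating mutations along path to Zeta:
  At Delta: gained [] -> total []
  At Theta: gained ['R858N'] -> total ['R858N']
  At Zeta: gained ['M775G', 'C66L', 'W669D'] -> total ['C66L', 'M775G', 'R858N', 'W669D']
Mutations(Zeta) = ['C66L', 'M775G', 'R858N', 'W669D']
Accumulating mutations along path to Theta:
  At Delta: gained [] -> total []
  At Theta: gained ['R858N'] -> total ['R858N']
Mutations(Theta) = ['R858N']
Intersection: ['C66L', 'M775G', 'R858N', 'W669D'] ∩ ['R858N'] = ['R858N']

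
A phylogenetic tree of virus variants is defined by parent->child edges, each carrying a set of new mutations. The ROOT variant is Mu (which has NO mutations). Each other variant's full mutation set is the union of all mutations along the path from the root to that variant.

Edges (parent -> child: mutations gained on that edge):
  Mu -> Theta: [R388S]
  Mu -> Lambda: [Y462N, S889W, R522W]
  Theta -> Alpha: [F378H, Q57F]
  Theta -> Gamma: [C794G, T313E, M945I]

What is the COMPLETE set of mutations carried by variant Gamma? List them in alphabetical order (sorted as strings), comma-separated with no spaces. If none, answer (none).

At Mu: gained [] -> total []
At Theta: gained ['R388S'] -> total ['R388S']
At Gamma: gained ['C794G', 'T313E', 'M945I'] -> total ['C794G', 'M945I', 'R388S', 'T313E']

Answer: C794G,M945I,R388S,T313E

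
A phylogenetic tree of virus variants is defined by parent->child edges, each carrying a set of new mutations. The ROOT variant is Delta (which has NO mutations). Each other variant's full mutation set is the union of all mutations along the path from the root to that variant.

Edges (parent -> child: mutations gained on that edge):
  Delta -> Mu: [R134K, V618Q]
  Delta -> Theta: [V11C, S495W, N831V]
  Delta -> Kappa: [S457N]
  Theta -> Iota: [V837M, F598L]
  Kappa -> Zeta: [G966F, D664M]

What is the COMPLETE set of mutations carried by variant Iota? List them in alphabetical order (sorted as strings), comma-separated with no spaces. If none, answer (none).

Answer: F598L,N831V,S495W,V11C,V837M

Derivation:
At Delta: gained [] -> total []
At Theta: gained ['V11C', 'S495W', 'N831V'] -> total ['N831V', 'S495W', 'V11C']
At Iota: gained ['V837M', 'F598L'] -> total ['F598L', 'N831V', 'S495W', 'V11C', 'V837M']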